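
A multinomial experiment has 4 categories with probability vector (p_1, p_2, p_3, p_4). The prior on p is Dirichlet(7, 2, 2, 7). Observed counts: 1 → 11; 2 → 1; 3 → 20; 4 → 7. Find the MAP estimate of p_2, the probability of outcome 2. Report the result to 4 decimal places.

MAP estimate: 0.0377

The posterior is Dirichlet(αᵢ + nᵢ) = Dirichlet(18, 3, 22, 14).
For a Dirichlet(a₁,…,a_K) with all aᵢ > 1, the mode has j-th component (aⱼ − 1)/(Σaᵢ − K).
Here Σaᵢ = 57 and K = 4, so p_2 = (3 − 1)/(57 − 4) = 2/53 ≈ 0.0377.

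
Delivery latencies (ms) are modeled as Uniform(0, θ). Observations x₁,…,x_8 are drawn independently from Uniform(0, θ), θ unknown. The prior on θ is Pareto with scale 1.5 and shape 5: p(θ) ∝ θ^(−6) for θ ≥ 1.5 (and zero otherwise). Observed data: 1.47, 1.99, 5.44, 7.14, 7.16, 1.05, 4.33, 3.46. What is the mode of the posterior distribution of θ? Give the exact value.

The Uniform(0, θ) likelihood is θ^(−n) for θ ≥ max(xᵢ), zero otherwise. Here max(xᵢ) = 7.16.
Posterior ∝ θ^(−6) · θ^(−8) = θ^(−14) on θ ≥ max(1.5, 7.16) = 7.16.
This density is strictly decreasing in θ, so the posterior mode lies at the lower boundary of the support.

θ̂_MAP = 7.16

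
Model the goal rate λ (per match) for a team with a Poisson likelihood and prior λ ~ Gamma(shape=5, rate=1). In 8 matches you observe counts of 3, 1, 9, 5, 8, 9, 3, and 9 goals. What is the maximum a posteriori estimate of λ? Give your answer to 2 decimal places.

λ̂_MAP = 5.67

Σxᵢ = 3+1+9+5+8+9+3+9 = 47, with n = 8.
Posterior ∝ λ^4e^(−1λ) · λ^47e^(−8λ) = λ^51e^(−9λ), i.e. Gamma(shape=52, rate=9).
The mode of a Gamma(a, b) with a ≥ 1 (shape–rate) is (a−1)/b = 51/9 ≈ 5.67.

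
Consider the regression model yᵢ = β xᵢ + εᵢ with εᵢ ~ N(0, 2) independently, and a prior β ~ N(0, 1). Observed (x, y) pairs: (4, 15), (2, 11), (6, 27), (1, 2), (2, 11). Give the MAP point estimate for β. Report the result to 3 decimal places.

β̂_MAP = 4.254

log p(β | y) = −Σ(yᵢ − βxᵢ)²/(2·2) − β²/(2·1) + const.
Setting the derivative to zero: Σxᵢ(yᵢ − βxᵢ)/2 − β/1 = 0, so β = Σxᵢyᵢ / (Σxᵢ² + σ²/τ²).
Σxᵢyᵢ = 4·15 + 2·11 + 6·27 + 1·2 + 2·11 = 268; Σxᵢ² = 61; σ²/τ² = 2.
β̂_MAP = 268 / (61 + 2) = 268/63 ≈ 4.254.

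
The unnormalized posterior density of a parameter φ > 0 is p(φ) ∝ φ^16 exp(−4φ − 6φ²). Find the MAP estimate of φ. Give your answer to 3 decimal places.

φ̂_MAP = 1.000

ℓ'(φ) = 16/φ − 4 − 12φ. Setting this to zero and multiplying by φ: 12φ² + 4φ − 16 = 0.
φ = (−4 + √(4² + 4·12·16)) / (2·12) = (−4 + √784) / 24 = (−4 + 28)/24 = 1.
ℓ''(φ) = −16/φ² − 12 < 0, confirming a maximum.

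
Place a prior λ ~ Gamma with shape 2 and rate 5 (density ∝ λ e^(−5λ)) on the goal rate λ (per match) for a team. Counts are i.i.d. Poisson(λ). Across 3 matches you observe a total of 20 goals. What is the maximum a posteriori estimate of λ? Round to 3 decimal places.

Σxᵢ = 20, n = 3.
Posterior ∝ λe^(−5λ) · λ^20e^(−3λ) = λ^21e^(−8λ), i.e. Gamma(shape=22, rate=8).
The mode of a Gamma(a, b) with a ≥ 1 (shape–rate) is (a−1)/b = 21/8 ≈ 2.625.

λ̂_MAP = 2.625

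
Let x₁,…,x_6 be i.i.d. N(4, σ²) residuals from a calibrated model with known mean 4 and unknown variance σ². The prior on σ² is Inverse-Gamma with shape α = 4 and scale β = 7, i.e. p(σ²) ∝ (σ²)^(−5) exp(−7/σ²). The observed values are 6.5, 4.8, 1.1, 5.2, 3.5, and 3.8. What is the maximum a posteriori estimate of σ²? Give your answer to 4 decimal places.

Sum of squared deviations about the known mean: SS = (6.5−4)² + (4.8−4)² + (1.1−4)² + (5.2−4)² + (3.5−4)² + (3.8−4)² = 17.03.
The Normal likelihood contributes (σ²)^(−n/2) exp(−SS/(2σ²)), so the posterior is Inverse-Gamma(α + n/2, β + SS/2) = Inverse-Gamma(7, 15.515).
The mode of Inverse-Gamma(a, b) is b/(a+1) = 15.515/8 ≈ 1.9394.

σ̂²_MAP = 1.9394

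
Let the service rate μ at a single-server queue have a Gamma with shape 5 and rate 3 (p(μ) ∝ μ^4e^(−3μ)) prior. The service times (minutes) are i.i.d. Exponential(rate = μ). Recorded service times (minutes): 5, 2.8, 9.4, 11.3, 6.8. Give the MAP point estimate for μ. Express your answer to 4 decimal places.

μ̂_MAP = 0.2350

The Exponential(rate=μ) likelihood is ∝ μ^n e^(−μΣtᵢ). Here n = 5 and Σtᵢ = 5 + 2.8 + 9.4 + 11.3 + 6.8 = 35.3.
Posterior ∝ μ^4e^(−3μ) · μ^5e^(−35.3μ) = μ^9e^(−38.3μ), i.e. Gamma(10, 38.3).
Mode = (a−1)/b = 9/38.3 ≈ 0.2350.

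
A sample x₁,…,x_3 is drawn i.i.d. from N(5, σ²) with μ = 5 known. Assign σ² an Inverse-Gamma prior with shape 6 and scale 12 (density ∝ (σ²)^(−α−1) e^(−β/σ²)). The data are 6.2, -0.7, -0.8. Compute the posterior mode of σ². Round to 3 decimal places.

Sum of squared deviations about the known mean: SS = (6.2−5)² + (-0.7−5)² + (-0.8−5)² = 67.57.
The Normal likelihood contributes (σ²)^(−n/2) exp(−SS/(2σ²)), so the posterior is Inverse-Gamma(α + n/2, β + SS/2) = Inverse-Gamma(7.5, 45.785).
The mode of Inverse-Gamma(a, b) is b/(a+1) = 45.785/8.5 ≈ 5.386.

σ̂²_MAP = 5.386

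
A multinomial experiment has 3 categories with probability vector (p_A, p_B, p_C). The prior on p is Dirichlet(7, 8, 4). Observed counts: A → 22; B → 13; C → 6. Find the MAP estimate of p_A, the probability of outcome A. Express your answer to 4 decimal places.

MAP estimate of p_A = 0.4912

The posterior is Dirichlet(αᵢ + nᵢ) = Dirichlet(29, 21, 10).
For a Dirichlet(a₁,…,a_K) with all aᵢ > 1, the mode has j-th component (aⱼ − 1)/(Σaᵢ − K).
Here Σaᵢ = 60 and K = 3, so p_A = (29 − 1)/(60 − 3) = 28/57 ≈ 0.4912.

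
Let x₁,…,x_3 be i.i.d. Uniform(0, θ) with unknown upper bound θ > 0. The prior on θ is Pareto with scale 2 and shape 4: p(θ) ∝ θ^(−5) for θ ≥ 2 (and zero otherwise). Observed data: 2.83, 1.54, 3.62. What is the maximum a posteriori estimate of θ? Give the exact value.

The Uniform(0, θ) likelihood is θ^(−n) for θ ≥ max(xᵢ), zero otherwise. Here max(xᵢ) = 3.62.
Posterior ∝ θ^(−5) · θ^(−3) = θ^(−8) on θ ≥ max(2, 3.62) = 3.62.
This density is strictly decreasing in θ, so the posterior mode lies at the lower boundary of the support.

θ̂_MAP = 3.62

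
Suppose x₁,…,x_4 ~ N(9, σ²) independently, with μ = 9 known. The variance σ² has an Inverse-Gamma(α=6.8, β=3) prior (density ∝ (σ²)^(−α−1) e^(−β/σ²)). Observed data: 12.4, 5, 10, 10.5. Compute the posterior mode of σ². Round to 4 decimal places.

Sum of squared deviations about the known mean: SS = (12.4−9)² + (5−9)² + (10−9)² + (10.5−9)² = 30.81.
The Normal likelihood contributes (σ²)^(−n/2) exp(−SS/(2σ²)), so the posterior is Inverse-Gamma(α + n/2, β + SS/2) = Inverse-Gamma(8.8, 18.405).
The mode of Inverse-Gamma(a, b) is b/(a+1) = 18.405/9.8 ≈ 1.8781.

σ̂²_MAP = 1.8781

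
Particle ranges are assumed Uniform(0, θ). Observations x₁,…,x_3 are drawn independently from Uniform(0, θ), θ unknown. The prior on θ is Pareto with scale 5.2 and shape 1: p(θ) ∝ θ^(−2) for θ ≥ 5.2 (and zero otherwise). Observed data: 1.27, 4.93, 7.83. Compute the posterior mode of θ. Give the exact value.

The Uniform(0, θ) likelihood is θ^(−n) for θ ≥ max(xᵢ), zero otherwise. Here max(xᵢ) = 7.83.
Posterior ∝ θ^(−2) · θ^(−3) = θ^(−5) on θ ≥ max(5.2, 7.83) = 7.83.
This density is strictly decreasing in θ, so the posterior mode lies at the lower boundary of the support.

θ̂_MAP = 7.83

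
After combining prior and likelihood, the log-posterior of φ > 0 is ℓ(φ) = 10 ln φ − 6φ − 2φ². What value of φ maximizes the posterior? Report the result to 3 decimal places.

φ̂_MAP = 1.000

ℓ'(φ) = 10/φ − 6 − 4φ. Setting this to zero and multiplying by φ: 4φ² + 6φ − 10 = 0.
φ = (−6 + √(6² + 4·4·10)) / (2·4) = (−6 + √196) / 8 = (−6 + 14)/8 = 1.
ℓ''(φ) = −10/φ² − 4 < 0, confirming a maximum.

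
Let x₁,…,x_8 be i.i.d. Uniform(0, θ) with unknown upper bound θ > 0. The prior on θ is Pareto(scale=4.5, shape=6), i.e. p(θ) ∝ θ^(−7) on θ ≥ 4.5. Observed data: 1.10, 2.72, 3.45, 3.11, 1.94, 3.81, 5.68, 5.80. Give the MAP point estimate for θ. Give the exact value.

θ̂_MAP = 5.80

The Uniform(0, θ) likelihood is θ^(−n) for θ ≥ max(xᵢ), zero otherwise. Here max(xᵢ) = 5.80.
Posterior ∝ θ^(−7) · θ^(−8) = θ^(−15) on θ ≥ max(4.5, 5.80) = 5.80.
This density is strictly decreasing in θ, so the posterior mode lies at the lower boundary of the support.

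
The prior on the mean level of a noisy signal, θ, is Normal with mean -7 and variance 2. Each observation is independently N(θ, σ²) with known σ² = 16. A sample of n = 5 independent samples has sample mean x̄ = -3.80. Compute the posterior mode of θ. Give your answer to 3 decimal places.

θ̂_MAP = -5.769

n = 5, x̄ = -3.80.
For a Normal prior and Normal likelihood with known variance, the posterior is Normal; its mode equals its mean, the precision-weighted average.
Prior precision 1/σ₀² = 1/2 = 0.5; data precision n/σ² = 5/16 = 0.3125.
θ̂ = (0.5·(-7) + 0.3125·(-3.8)) / (0.5 + 0.3125) = (-4.6875)/0.8125 = -75/13 ≈ -5.769.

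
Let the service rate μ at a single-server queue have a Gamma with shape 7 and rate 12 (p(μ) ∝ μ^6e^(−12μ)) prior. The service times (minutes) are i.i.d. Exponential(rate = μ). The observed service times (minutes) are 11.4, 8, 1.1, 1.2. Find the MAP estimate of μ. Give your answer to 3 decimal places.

The Exponential(rate=μ) likelihood is ∝ μ^n e^(−μΣtᵢ). Here n = 4 and Σtᵢ = 11.4 + 8 + 1.1 + 1.2 = 21.7.
Posterior ∝ μ^6e^(−12μ) · μ^4e^(−21.7μ) = μ^10e^(−33.7μ), i.e. Gamma(11, 33.7).
Mode = (a−1)/b = 10/33.7 ≈ 0.297.

μ̂_MAP = 0.297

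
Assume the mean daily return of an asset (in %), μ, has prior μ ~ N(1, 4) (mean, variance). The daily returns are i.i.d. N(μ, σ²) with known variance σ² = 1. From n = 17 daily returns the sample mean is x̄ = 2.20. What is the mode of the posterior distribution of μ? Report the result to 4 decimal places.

μ̂_MAP = 2.1826

n = 17, x̄ = 2.20.
For a Normal prior and Normal likelihood with known variance, the posterior is Normal; its mode equals its mean, the precision-weighted average.
Prior precision 1/σ₀² = 1/4 = 0.25; data precision n/σ² = 17/1 = 17.
μ̂ = (0.25·1 + 17·2.2) / (0.25 + 17) = 37.65/17.25 = 251/115 ≈ 2.1826.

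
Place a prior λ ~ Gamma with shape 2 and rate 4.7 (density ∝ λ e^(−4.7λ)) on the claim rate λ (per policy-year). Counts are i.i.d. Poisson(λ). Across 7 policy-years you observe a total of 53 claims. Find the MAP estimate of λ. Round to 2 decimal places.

λ̂_MAP = 4.62

Σxᵢ = 53, n = 7.
Posterior ∝ λe^(−4.7λ) · λ^53e^(−7λ) = λ^54e^(−11.7λ), i.e. Gamma(shape=55, rate=11.7).
The mode of a Gamma(a, b) with a ≥ 1 (shape–rate) is (a−1)/b = 54/11.7 ≈ 4.62.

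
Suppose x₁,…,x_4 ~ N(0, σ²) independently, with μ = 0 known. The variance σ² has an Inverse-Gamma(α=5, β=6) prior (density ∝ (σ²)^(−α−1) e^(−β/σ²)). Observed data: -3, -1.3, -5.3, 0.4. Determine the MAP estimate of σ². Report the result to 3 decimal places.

Sum of squared deviations about the known mean: SS = (-3−0)² + (-1.3−0)² + (-5.3−0)² + (0.4−0)² = 38.94.
The Normal likelihood contributes (σ²)^(−n/2) exp(−SS/(2σ²)), so the posterior is Inverse-Gamma(α + n/2, β + SS/2) = Inverse-Gamma(7, 25.47).
The mode of Inverse-Gamma(a, b) is b/(a+1) = 25.47/8 ≈ 3.184.

σ̂²_MAP = 3.184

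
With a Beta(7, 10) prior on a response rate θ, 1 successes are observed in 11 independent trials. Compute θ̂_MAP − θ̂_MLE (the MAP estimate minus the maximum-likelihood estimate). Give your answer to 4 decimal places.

MAP − MLE = 0.1783

Posterior is Beta(8, 20); MAP = (8−1)/(28−2) = 7/26 ≈ 0.26923.
MLE ignores the prior: θ̂_MLE = k/n = 1/11 ≈ 0.09091.
Difference = 7/26 − 1/11 = 51/286 ≈ 0.1783.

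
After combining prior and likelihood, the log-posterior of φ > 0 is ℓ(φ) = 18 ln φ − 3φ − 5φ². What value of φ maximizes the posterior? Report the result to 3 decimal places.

ℓ'(φ) = 18/φ − 3 − 10φ. Setting this to zero and multiplying by φ: 10φ² + 3φ − 18 = 0.
φ = (−3 + √(3² + 4·10·18)) / (2·10) = (−3 + √729) / 20 = (−3 + 27)/20 = 6/5.
ℓ''(φ) = −18/φ² − 10 < 0, confirming a maximum.

φ̂_MAP = 1.200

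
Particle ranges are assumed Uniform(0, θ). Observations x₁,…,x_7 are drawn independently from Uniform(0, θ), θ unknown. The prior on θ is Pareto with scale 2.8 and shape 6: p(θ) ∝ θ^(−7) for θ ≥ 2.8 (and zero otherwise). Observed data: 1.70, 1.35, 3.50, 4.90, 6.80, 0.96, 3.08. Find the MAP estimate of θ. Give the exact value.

The Uniform(0, θ) likelihood is θ^(−n) for θ ≥ max(xᵢ), zero otherwise. Here max(xᵢ) = 6.80.
Posterior ∝ θ^(−7) · θ^(−7) = θ^(−14) on θ ≥ max(2.8, 6.80) = 6.80.
This density is strictly decreasing in θ, so the posterior mode lies at the lower boundary of the support.

θ̂_MAP = 6.80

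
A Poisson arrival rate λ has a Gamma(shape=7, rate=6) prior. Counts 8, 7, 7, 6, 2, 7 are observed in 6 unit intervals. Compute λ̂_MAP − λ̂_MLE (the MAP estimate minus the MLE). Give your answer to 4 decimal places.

MAP − MLE = -2.5833

Σxᵢ = 37. Posterior is Gamma(44, 12); MAP = (44−1)/12 = 43/12 ≈ 3.58333.
MLE = x̄ = 37/6 ≈ 6.16667.
Difference = 43/12 − 37/6 = -31/12 ≈ -2.5833.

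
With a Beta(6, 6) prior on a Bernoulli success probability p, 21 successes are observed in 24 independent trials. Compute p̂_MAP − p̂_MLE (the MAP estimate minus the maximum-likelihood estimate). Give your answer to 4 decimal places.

MAP − MLE = -0.1103

Posterior is Beta(27, 9); MAP = (27−1)/(36−2) = 26/34 ≈ 0.76471.
MLE ignores the prior: p̂_MLE = k/n = 21/24 ≈ 0.87500.
Difference = 26/34 − 21/24 = -15/136 ≈ -0.1103.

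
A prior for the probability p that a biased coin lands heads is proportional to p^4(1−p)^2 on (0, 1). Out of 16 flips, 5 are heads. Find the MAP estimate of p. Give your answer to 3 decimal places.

p̂_MAP = 0.409

The prior density ∝ p^4(1−p)^2 is the kernel of Beta(5, 3).
Data: 5 successes in 16 trials. The binomial likelihood contributes p^5(1−p)^11, so the posterior is Beta(5+5, 3+11) = Beta(10, 14).
For Beta(a, b) with a, b > 1 the mode is (a−1)/(a+b−2) = 9/22 ≈ 0.409.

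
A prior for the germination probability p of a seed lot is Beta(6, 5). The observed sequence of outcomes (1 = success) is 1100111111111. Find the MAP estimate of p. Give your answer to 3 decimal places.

Prior: Beta(6, 5).
Data: 11 successes in 13 trials (from the sequence). The binomial likelihood contributes p^11(1−p)^2, so the posterior is Beta(6+11, 5+2) = Beta(17, 7).
For Beta(a, b) with a, b > 1 the mode is (a−1)/(a+b−2) = 16/22 ≈ 0.727.

p̂_MAP = 0.727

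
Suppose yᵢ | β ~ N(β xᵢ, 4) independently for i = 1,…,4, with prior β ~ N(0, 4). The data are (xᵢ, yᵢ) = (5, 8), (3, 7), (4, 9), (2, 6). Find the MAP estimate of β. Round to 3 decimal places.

log p(β | y) = −Σ(yᵢ − βxᵢ)²/(2·4) − β²/(2·4) + const.
Setting the derivative to zero: Σxᵢ(yᵢ − βxᵢ)/4 − β/4 = 0, so β = Σxᵢyᵢ / (Σxᵢ² + σ²/τ²).
Σxᵢyᵢ = 5·8 + 3·7 + 4·9 + 2·6 = 109; Σxᵢ² = 54; σ²/τ² = 1.
β̂_MAP = 109 / (54 + 1) = 109/55 ≈ 1.982.

β̂_MAP = 1.982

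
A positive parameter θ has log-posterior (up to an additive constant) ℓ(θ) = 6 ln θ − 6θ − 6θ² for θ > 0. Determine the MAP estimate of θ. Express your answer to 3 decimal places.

ℓ'(θ) = 6/θ − 6 − 12θ. Setting this to zero and multiplying by θ: 12θ² + 6θ − 6 = 0.
θ = (−6 + √(6² + 4·12·6)) / (2·12) = (−6 + √324) / 24 = (−6 + 18)/24 = 1/2.
ℓ''(θ) = −6/θ² − 12 < 0, confirming a maximum.

θ̂_MAP = 0.500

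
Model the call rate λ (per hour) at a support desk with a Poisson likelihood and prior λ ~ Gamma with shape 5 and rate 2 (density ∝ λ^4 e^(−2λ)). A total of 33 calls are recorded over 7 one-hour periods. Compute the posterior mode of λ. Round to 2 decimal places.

λ̂_MAP = 4.11

Σxᵢ = 33, n = 7.
Posterior ∝ λ^4e^(−2λ) · λ^33e^(−7λ) = λ^37e^(−9λ), i.e. Gamma(shape=38, rate=9).
The mode of a Gamma(a, b) with a ≥ 1 (shape–rate) is (a−1)/b = 37/9 ≈ 4.11.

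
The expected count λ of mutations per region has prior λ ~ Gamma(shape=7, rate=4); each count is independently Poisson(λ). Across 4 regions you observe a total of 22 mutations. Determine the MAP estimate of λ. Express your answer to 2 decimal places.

Σxᵢ = 22, n = 4.
Posterior ∝ λ^6e^(−4λ) · λ^22e^(−4λ) = λ^28e^(−8λ), i.e. Gamma(shape=29, rate=8).
The mode of a Gamma(a, b) with a ≥ 1 (shape–rate) is (a−1)/b = 28/8 ≈ 3.50.

λ̂_MAP = 3.50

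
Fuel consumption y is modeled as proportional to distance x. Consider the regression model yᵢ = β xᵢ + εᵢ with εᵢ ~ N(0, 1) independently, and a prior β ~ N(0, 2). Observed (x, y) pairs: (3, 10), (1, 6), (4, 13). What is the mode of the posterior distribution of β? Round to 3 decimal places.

log p(β | y) = −Σ(yᵢ − βxᵢ)²/(2·1) − β²/(2·2) + const.
Setting the derivative to zero: Σxᵢ(yᵢ − βxᵢ)/1 − β/2 = 0, so β = Σxᵢyᵢ / (Σxᵢ² + σ²/τ²).
Σxᵢyᵢ = 3·10 + 1·6 + 4·13 = 88; Σxᵢ² = 26; σ²/τ² = 0.5.
β̂_MAP = 88 / (26 + 0.5) = 88/26.5 ≈ 3.321.

β̂_MAP = 3.321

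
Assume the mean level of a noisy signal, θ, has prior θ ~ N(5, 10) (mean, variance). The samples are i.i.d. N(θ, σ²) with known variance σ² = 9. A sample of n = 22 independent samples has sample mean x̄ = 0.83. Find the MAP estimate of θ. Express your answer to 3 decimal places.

θ̂_MAP = 0.994

n = 22, x̄ = 0.83.
For a Normal prior and Normal likelihood with known variance, the posterior is Normal; its mode equals its mean, the precision-weighted average.
Prior precision 1/σ₀² = 1/10 = 0.1; data precision n/σ² = 22/9.
θ̂ = (0.1·5 + (22/9)·0.83) / (0.1 + 22/9) = (569/225)/(229/90) = 1138/1145 ≈ 0.994.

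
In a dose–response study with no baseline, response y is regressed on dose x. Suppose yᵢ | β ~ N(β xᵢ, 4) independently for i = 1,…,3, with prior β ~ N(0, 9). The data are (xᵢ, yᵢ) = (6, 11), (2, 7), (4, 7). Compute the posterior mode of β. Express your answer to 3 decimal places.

β̂_MAP = 1.913

log p(β | y) = −Σ(yᵢ − βxᵢ)²/(2·4) − β²/(2·9) + const.
Setting the derivative to zero: Σxᵢ(yᵢ − βxᵢ)/4 − β/9 = 0, so β = Σxᵢyᵢ / (Σxᵢ² + σ²/τ²).
Σxᵢyᵢ = 6·11 + 2·7 + 4·7 = 108; Σxᵢ² = 56; σ²/τ² = 4/9.
β̂_MAP = 108 / (56 + 4/9) = 108/(508/9) = 243/127 ≈ 1.913.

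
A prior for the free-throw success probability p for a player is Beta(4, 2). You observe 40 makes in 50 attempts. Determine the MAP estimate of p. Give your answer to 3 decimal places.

Prior: Beta(4, 2).
Data: 40 successes in 50 trials. The binomial likelihood contributes p^40(1−p)^10, so the posterior is Beta(4+40, 2+10) = Beta(44, 12).
For Beta(a, b) with a, b > 1 the mode is (a−1)/(a+b−2) = 43/54 ≈ 0.796.

p̂_MAP = 0.796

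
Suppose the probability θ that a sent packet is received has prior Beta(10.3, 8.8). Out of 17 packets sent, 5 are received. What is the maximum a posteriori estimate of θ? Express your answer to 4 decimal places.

Prior: Beta(10.3, 8.8).
Data: 5 successes in 17 trials. The binomial likelihood contributes θ^5(1−θ)^12, so the posterior is Beta(10.3+5, 8.8+12) = Beta(15.3, 20.8).
For Beta(a, b) with a, b > 1 the mode is (a−1)/(a+b−2) = 14.3/34.1 ≈ 0.4194.

θ̂_MAP = 0.4194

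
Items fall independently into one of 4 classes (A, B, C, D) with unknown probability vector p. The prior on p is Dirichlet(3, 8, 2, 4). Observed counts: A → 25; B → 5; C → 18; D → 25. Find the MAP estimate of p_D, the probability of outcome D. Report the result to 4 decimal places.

MAP estimate of p_D = 0.3256

The posterior is Dirichlet(αᵢ + nᵢ) = Dirichlet(28, 13, 20, 29).
For a Dirichlet(a₁,…,a_K) with all aᵢ > 1, the mode has j-th component (aⱼ − 1)/(Σaᵢ − K).
Here Σaᵢ = 90 and K = 4, so p_D = (29 − 1)/(90 − 4) = 28/86 ≈ 0.3256.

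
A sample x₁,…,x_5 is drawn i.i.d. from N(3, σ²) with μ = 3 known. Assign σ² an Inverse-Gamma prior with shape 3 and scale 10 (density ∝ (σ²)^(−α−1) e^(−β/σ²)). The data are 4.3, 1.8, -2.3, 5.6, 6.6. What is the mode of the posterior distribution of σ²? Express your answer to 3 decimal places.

σ̂²_MAP = 5.457

Sum of squared deviations about the known mean: SS = (4.3−3)² + (1.8−3)² + (-2.3−3)² + (5.6−3)² + (6.6−3)² = 50.94.
The Normal likelihood contributes (σ²)^(−n/2) exp(−SS/(2σ²)), so the posterior is Inverse-Gamma(α + n/2, β + SS/2) = Inverse-Gamma(5.5, 35.47).
The mode of Inverse-Gamma(a, b) is b/(a+1) = 35.47/6.5 ≈ 5.457.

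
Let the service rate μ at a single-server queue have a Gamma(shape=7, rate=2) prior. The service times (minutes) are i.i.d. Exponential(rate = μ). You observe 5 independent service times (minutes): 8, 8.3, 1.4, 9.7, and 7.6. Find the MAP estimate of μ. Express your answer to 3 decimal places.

μ̂_MAP = 0.297

The Exponential(rate=μ) likelihood is ∝ μ^n e^(−μΣtᵢ). Here n = 5 and Σtᵢ = 8 + 8.3 + 1.4 + 9.7 + 7.6 = 35.
Posterior ∝ μ^6e^(−2μ) · μ^5e^(−35μ) = μ^11e^(−37μ), i.e. Gamma(12, 37).
Mode = (a−1)/b = 11/37 ≈ 0.297.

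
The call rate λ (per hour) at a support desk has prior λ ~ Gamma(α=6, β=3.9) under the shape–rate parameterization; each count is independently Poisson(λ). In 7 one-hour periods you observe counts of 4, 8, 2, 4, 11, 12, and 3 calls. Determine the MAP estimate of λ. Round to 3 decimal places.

Σxᵢ = 4+8+2+4+11+12+3 = 44, with n = 7.
Posterior ∝ λ^5e^(−3.9λ) · λ^44e^(−7λ) = λ^49e^(−10.9λ), i.e. Gamma(shape=50, rate=10.9).
The mode of a Gamma(a, b) with a ≥ 1 (shape–rate) is (a−1)/b = 49/10.9 ≈ 4.495.

λ̂_MAP = 4.495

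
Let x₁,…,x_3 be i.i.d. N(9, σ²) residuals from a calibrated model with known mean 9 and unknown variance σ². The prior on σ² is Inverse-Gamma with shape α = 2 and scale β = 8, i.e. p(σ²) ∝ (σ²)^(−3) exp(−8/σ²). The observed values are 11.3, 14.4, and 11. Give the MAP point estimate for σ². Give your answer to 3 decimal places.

Sum of squared deviations about the known mean: SS = (11.3−9)² + (14.4−9)² + (11−9)² = 38.45.
The Normal likelihood contributes (σ²)^(−n/2) exp(−SS/(2σ²)), so the posterior is Inverse-Gamma(α + n/2, β + SS/2) = Inverse-Gamma(3.5, 27.225).
The mode of Inverse-Gamma(a, b) is b/(a+1) = 27.225/4.5 ≈ 6.050.

σ̂²_MAP = 6.050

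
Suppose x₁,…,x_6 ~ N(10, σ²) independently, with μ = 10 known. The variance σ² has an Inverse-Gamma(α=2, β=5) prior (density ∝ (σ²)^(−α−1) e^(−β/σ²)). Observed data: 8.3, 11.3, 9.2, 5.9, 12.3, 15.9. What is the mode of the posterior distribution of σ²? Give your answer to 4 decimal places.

σ̂²_MAP = 6.0108

Sum of squared deviations about the known mean: SS = (8.3−10)² + (11.3−10)² + (9.2−10)² + (5.9−10)² + (12.3−10)² + (15.9−10)² = 62.13.
The Normal likelihood contributes (σ²)^(−n/2) exp(−SS/(2σ²)), so the posterior is Inverse-Gamma(α + n/2, β + SS/2) = Inverse-Gamma(5, 36.065).
The mode of Inverse-Gamma(a, b) is b/(a+1) = 36.065/6 ≈ 6.0108.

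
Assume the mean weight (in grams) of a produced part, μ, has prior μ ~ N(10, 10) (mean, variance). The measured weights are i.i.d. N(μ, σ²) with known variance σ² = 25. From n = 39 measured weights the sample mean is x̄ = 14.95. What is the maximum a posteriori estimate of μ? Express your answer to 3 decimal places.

n = 39, x̄ = 14.95.
For a Normal prior and Normal likelihood with known variance, the posterior is Normal; its mode equals its mean, the precision-weighted average.
Prior precision 1/σ₀² = 1/10 = 0.1; data precision n/σ² = 39/25 = 1.56.
μ̂ = (0.1·10 + 1.56·14.95) / (0.1 + 1.56) = 24.322/1.66 = 12161/830 ≈ 14.652.

μ̂_MAP = 14.652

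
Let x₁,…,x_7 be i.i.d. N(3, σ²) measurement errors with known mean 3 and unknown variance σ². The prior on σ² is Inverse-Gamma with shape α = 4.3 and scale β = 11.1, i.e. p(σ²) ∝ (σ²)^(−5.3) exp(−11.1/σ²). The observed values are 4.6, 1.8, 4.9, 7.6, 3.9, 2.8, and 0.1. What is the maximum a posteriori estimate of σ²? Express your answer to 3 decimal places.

Sum of squared deviations about the known mean: SS = (4.6−3)² + (1.8−3)² + (4.9−3)² + (7.6−3)² + (3.9−3)² + (2.8−3)² + (0.1−3)² = 38.03.
The Normal likelihood contributes (σ²)^(−n/2) exp(−SS/(2σ²)), so the posterior is Inverse-Gamma(α + n/2, β + SS/2) = Inverse-Gamma(7.8, 30.115).
The mode of Inverse-Gamma(a, b) is b/(a+1) = 30.115/8.8 ≈ 3.422.

σ̂²_MAP = 3.422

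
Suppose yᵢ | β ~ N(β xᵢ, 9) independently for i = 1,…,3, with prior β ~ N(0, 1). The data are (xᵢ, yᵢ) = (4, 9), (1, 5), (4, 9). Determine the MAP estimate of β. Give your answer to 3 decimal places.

log p(β | y) = −Σ(yᵢ − βxᵢ)²/(2·9) − β²/(2·1) + const.
Setting the derivative to zero: Σxᵢ(yᵢ − βxᵢ)/9 − β/1 = 0, so β = Σxᵢyᵢ / (Σxᵢ² + σ²/τ²).
Σxᵢyᵢ = 4·9 + 1·5 + 4·9 = 77; Σxᵢ² = 33; σ²/τ² = 9.
β̂_MAP = 77 / (33 + 9) = 77/42 ≈ 1.833.

β̂_MAP = 1.833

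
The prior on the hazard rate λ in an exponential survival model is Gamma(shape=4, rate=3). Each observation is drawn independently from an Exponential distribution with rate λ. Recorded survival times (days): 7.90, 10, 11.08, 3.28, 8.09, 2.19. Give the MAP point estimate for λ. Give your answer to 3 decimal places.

The Exponential(rate=λ) likelihood is ∝ λ^n e^(−λΣtᵢ). Here n = 6 and Σtᵢ = 7.90 + 10 + 11.08 + 3.28 + 8.09 + 2.19 = 42.54.
Posterior ∝ λ^3e^(−3λ) · λ^6e^(−42.54λ) = λ^9e^(−45.54λ), i.e. Gamma(10, 45.54).
Mode = (a−1)/b = 9/45.54 ≈ 0.198.

λ̂_MAP = 0.198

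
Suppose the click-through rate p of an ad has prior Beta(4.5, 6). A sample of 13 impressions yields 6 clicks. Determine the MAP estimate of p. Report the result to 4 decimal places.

p̂_MAP = 0.4419

Prior: Beta(4.5, 6).
Data: 6 successes in 13 trials. The binomial likelihood contributes p^6(1−p)^7, so the posterior is Beta(4.5+6, 6+7) = Beta(10.5, 13).
For Beta(a, b) with a, b > 1 the mode is (a−1)/(a+b−2) = 9.5/21.5 ≈ 0.4419.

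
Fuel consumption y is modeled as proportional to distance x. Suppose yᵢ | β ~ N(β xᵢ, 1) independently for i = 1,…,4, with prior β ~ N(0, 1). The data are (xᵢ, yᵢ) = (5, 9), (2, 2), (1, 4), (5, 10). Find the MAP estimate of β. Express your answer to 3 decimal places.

log p(β | y) = −Σ(yᵢ − βxᵢ)²/(2·1) − β²/(2·1) + const.
Setting the derivative to zero: Σxᵢ(yᵢ − βxᵢ)/1 − β/1 = 0, so β = Σxᵢyᵢ / (Σxᵢ² + σ²/τ²).
Σxᵢyᵢ = 5·9 + 2·2 + 1·4 + 5·10 = 103; Σxᵢ² = 55; σ²/τ² = 1.
β̂_MAP = 103 / (55 + 1) = 103/56 ≈ 1.839.

β̂_MAP = 1.839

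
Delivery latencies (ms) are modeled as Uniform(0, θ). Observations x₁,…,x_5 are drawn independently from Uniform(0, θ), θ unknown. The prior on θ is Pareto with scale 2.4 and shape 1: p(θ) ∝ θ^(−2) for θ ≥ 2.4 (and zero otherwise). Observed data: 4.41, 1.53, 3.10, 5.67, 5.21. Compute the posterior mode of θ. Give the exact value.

The Uniform(0, θ) likelihood is θ^(−n) for θ ≥ max(xᵢ), zero otherwise. Here max(xᵢ) = 5.67.
Posterior ∝ θ^(−2) · θ^(−5) = θ^(−7) on θ ≥ max(2.4, 5.67) = 5.67.
This density is strictly decreasing in θ, so the posterior mode lies at the lower boundary of the support.

θ̂_MAP = 5.67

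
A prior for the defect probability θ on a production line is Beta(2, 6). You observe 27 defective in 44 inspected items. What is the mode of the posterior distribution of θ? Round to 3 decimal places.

Prior: Beta(2, 6).
Data: 27 successes in 44 trials. The binomial likelihood contributes θ^27(1−θ)^17, so the posterior is Beta(2+27, 6+17) = Beta(29, 23).
For Beta(a, b) with a, b > 1 the mode is (a−1)/(a+b−2) = 28/50 ≈ 0.560.

θ̂_MAP = 0.560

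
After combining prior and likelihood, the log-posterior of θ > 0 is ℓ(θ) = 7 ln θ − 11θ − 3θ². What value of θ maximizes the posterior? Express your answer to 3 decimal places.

ℓ'(θ) = 7/θ − 11 − 6θ. Setting this to zero and multiplying by θ: 6θ² + 11θ − 7 = 0.
θ = (−11 + √(11² + 4·6·7)) / (2·6) = (−11 + √289) / 12 = (−11 + 17)/12 = 1/2.
ℓ''(θ) = −7/θ² − 6 < 0, confirming a maximum.

θ̂_MAP = 0.500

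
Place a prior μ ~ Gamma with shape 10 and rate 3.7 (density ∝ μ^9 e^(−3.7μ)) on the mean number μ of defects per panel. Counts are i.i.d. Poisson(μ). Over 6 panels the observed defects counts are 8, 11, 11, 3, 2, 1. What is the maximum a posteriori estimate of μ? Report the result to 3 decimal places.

μ̂_MAP = 4.639

Σxᵢ = 8+11+11+3+2+1 = 36, with n = 6.
Posterior ∝ μ^9e^(−3.7μ) · μ^36e^(−6μ) = μ^45e^(−9.7μ), i.e. Gamma(shape=46, rate=9.7).
The mode of a Gamma(a, b) with a ≥ 1 (shape–rate) is (a−1)/b = 45/9.7 ≈ 4.639.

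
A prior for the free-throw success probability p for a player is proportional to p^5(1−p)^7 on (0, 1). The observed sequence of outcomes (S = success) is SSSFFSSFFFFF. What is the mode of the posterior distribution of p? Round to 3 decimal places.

The prior density ∝ p^5(1−p)^7 is the kernel of Beta(6, 8).
Data: 5 successes in 12 trials (from the sequence). The binomial likelihood contributes p^5(1−p)^7, so the posterior is Beta(6+5, 8+7) = Beta(11, 15).
For Beta(a, b) with a, b > 1 the mode is (a−1)/(a+b−2) = 10/24 ≈ 0.417.

p̂_MAP = 0.417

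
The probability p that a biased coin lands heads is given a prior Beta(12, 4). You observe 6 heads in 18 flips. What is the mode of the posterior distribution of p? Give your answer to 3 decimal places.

Prior: Beta(12, 4).
Data: 6 successes in 18 trials. The binomial likelihood contributes p^6(1−p)^12, so the posterior is Beta(12+6, 4+12) = Beta(18, 16).
For Beta(a, b) with a, b > 1 the mode is (a−1)/(a+b−2) = 17/32 ≈ 0.531.

p̂_MAP = 0.531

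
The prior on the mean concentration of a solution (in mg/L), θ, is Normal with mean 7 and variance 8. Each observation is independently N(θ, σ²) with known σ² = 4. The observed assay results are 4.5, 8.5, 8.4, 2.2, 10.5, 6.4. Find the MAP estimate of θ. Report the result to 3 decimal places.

n = 6; x̄ = (4.5 + 8.5 + 8.4 + 2.2 + 10.5 + 6.4)/6 = 40.5/6 = 6.75.
For a Normal prior and Normal likelihood with known variance, the posterior is Normal; its mode equals its mean, the precision-weighted average.
Prior precision 1/σ₀² = 1/8 = 0.125; data precision n/σ² = 6/4 = 1.5.
θ̂ = (0.125·7 + 1.5·6.75) / (0.125 + 1.5) = 11/1.625 = 88/13 ≈ 6.769.

θ̂_MAP = 6.769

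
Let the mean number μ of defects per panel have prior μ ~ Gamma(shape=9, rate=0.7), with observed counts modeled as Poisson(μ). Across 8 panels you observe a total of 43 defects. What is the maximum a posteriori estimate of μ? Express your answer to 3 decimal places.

μ̂_MAP = 5.862

Σxᵢ = 43, n = 8.
Posterior ∝ μ^8e^(−0.7μ) · μ^43e^(−8μ) = μ^51e^(−8.7μ), i.e. Gamma(shape=52, rate=8.7).
The mode of a Gamma(a, b) with a ≥ 1 (shape–rate) is (a−1)/b = 51/8.7 ≈ 5.862.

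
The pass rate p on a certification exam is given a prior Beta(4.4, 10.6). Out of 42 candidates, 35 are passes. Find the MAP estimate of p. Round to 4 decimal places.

Prior: Beta(4.4, 10.6).
Data: 35 successes in 42 trials. The binomial likelihood contributes p^35(1−p)^7, so the posterior is Beta(4.4+35, 10.6+7) = Beta(39.4, 17.6).
For Beta(a, b) with a, b > 1 the mode is (a−1)/(a+b−2) = 38.4/55 ≈ 0.6982.

p̂_MAP = 0.6982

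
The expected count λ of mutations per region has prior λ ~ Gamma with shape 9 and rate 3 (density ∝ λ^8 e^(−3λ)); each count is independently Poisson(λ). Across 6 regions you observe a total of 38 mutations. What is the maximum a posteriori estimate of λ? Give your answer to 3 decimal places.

λ̂_MAP = 5.111

Σxᵢ = 38, n = 6.
Posterior ∝ λ^8e^(−3λ) · λ^38e^(−6λ) = λ^46e^(−9λ), i.e. Gamma(shape=47, rate=9).
The mode of a Gamma(a, b) with a ≥ 1 (shape–rate) is (a−1)/b = 46/9 ≈ 5.111.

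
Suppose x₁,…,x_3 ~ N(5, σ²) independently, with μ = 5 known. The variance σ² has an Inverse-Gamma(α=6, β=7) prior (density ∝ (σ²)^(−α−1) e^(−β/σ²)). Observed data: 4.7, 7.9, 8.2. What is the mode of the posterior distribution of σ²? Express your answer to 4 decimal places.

Sum of squared deviations about the known mean: SS = (4.7−5)² + (7.9−5)² + (8.2−5)² = 18.74.
The Normal likelihood contributes (σ²)^(−n/2) exp(−SS/(2σ²)), so the posterior is Inverse-Gamma(α + n/2, β + SS/2) = Inverse-Gamma(7.5, 16.37).
The mode of Inverse-Gamma(a, b) is b/(a+1) = 16.37/8.5 ≈ 1.9259.

σ̂²_MAP = 1.9259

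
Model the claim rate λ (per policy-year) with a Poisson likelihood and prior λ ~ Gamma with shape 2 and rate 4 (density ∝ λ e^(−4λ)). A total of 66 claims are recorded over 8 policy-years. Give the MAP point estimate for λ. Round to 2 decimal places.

λ̂_MAP = 5.58

Σxᵢ = 66, n = 8.
Posterior ∝ λe^(−4λ) · λ^66e^(−8λ) = λ^67e^(−12λ), i.e. Gamma(shape=68, rate=12).
The mode of a Gamma(a, b) with a ≥ 1 (shape–rate) is (a−1)/b = 67/12 ≈ 5.58.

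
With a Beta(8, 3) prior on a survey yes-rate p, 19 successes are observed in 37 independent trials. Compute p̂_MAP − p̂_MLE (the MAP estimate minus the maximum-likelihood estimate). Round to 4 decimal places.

MAP − MLE = 0.0517

Posterior is Beta(27, 21); MAP = (27−1)/(48−2) = 26/46 ≈ 0.56522.
MLE ignores the prior: p̂_MLE = k/n = 19/37 ≈ 0.51351.
Difference = 26/46 − 19/37 = 44/851 ≈ 0.0517.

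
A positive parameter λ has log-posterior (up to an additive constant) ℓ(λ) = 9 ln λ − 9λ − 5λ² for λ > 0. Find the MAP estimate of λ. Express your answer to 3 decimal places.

ℓ'(λ) = 9/λ − 9 − 10λ. Setting this to zero and multiplying by λ: 10λ² + 9λ − 9 = 0.
λ = (−9 + √(9² + 4·10·9)) / (2·10) = (−9 + √441) / 20 = (−9 + 21)/20 = 3/5.
ℓ''(λ) = −9/λ² − 10 < 0, confirming a maximum.

λ̂_MAP = 0.600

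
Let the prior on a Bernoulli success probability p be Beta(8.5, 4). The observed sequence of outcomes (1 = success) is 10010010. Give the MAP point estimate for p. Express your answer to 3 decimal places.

Prior: Beta(8.5, 4).
Data: 3 successes in 8 trials (from the sequence). The binomial likelihood contributes p^3(1−p)^5, so the posterior is Beta(8.5+3, 4+5) = Beta(11.5, 9).
For Beta(a, b) with a, b > 1 the mode is (a−1)/(a+b−2) = 10.5/18.5 ≈ 0.568.

p̂_MAP = 0.568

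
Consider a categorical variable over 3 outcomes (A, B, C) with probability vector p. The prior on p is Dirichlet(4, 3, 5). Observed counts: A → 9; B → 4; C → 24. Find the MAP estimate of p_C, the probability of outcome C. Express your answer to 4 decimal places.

The posterior is Dirichlet(αᵢ + nᵢ) = Dirichlet(13, 7, 29).
For a Dirichlet(a₁,…,a_K) with all aᵢ > 1, the mode has j-th component (aⱼ − 1)/(Σaᵢ − K).
Here Σaᵢ = 49 and K = 3, so p_C = (29 − 1)/(49 − 3) = 28/46 ≈ 0.6087.

MAP estimate of p_C = 0.6087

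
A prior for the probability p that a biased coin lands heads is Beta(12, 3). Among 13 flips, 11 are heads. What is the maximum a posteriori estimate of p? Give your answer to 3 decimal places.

p̂_MAP = 0.846

Prior: Beta(12, 3).
Data: 11 successes in 13 trials. The binomial likelihood contributes p^11(1−p)^2, so the posterior is Beta(12+11, 3+2) = Beta(23, 5).
For Beta(a, b) with a, b > 1 the mode is (a−1)/(a+b−2) = 22/26 ≈ 0.846.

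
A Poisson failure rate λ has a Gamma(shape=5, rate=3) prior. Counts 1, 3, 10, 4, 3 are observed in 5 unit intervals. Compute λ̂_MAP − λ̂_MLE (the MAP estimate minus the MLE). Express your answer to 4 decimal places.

MAP − MLE = -1.0750

Σxᵢ = 21. Posterior is Gamma(26, 8); MAP = (26−1)/8 = 25/8 ≈ 3.12500.
MLE = x̄ = 21/5 ≈ 4.20000.
Difference = 25/8 − 21/5 = -43/40 ≈ -1.0750.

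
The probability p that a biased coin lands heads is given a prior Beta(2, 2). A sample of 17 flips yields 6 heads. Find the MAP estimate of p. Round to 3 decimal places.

Prior: Beta(2, 2).
Data: 6 successes in 17 trials. The binomial likelihood contributes p^6(1−p)^11, so the posterior is Beta(2+6, 2+11) = Beta(8, 13).
For Beta(a, b) with a, b > 1 the mode is (a−1)/(a+b−2) = 7/19 ≈ 0.368.

p̂_MAP = 0.368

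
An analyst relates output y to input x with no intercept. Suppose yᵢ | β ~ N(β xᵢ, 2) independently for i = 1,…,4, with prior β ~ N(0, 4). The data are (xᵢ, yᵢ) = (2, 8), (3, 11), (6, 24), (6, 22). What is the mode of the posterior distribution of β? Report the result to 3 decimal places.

log p(β | y) = −Σ(yᵢ − βxᵢ)²/(2·2) − β²/(2·4) + const.
Setting the derivative to zero: Σxᵢ(yᵢ − βxᵢ)/2 − β/4 = 0, so β = Σxᵢyᵢ / (Σxᵢ² + σ²/τ²).
Σxᵢyᵢ = 2·8 + 3·11 + 6·24 + 6·22 = 325; Σxᵢ² = 85; σ²/τ² = 0.5.
β̂_MAP = 325 / (85 + 0.5) = 325/85.5 ≈ 3.801.

β̂_MAP = 3.801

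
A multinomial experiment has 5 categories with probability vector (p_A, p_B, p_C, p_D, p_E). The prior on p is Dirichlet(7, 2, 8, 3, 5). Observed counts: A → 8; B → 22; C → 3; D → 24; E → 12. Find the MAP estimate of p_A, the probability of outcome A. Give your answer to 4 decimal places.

The posterior is Dirichlet(αᵢ + nᵢ) = Dirichlet(15, 24, 11, 27, 17).
For a Dirichlet(a₁,…,a_K) with all aᵢ > 1, the mode has j-th component (aⱼ − 1)/(Σaᵢ − K).
Here Σaᵢ = 94 and K = 5, so p_A = (15 − 1)/(94 − 5) = 14/89 ≈ 0.1573.

MAP estimate of p_A = 0.1573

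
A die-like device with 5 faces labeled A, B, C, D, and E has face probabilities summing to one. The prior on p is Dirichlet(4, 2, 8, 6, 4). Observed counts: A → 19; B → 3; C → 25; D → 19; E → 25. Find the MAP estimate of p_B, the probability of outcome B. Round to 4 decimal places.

The posterior is Dirichlet(αᵢ + nᵢ) = Dirichlet(23, 5, 33, 25, 29).
For a Dirichlet(a₁,…,a_K) with all aᵢ > 1, the mode has j-th component (aⱼ − 1)/(Σaᵢ − K).
Here Σaᵢ = 115 and K = 5, so p_B = (5 − 1)/(115 − 5) = 4/110 ≈ 0.0364.

MAP estimate of p_B = 0.0364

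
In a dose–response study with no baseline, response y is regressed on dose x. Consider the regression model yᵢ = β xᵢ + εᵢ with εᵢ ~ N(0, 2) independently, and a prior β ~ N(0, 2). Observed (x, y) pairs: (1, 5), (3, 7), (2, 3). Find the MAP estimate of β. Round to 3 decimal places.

log p(β | y) = −Σ(yᵢ − βxᵢ)²/(2·2) − β²/(2·2) + const.
Setting the derivative to zero: Σxᵢ(yᵢ − βxᵢ)/2 − β/2 = 0, so β = Σxᵢyᵢ / (Σxᵢ² + σ²/τ²).
Σxᵢyᵢ = 1·5 + 3·7 + 2·3 = 32; Σxᵢ² = 14; σ²/τ² = 1.
β̂_MAP = 32 / (14 + 1) = 32/15 ≈ 2.133.

β̂_MAP = 2.133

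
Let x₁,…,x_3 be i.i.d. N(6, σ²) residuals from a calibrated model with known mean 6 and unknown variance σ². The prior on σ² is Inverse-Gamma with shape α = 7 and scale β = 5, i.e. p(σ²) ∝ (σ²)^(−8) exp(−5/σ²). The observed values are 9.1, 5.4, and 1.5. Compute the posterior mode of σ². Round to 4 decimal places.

σ̂²_MAP = 2.1168

Sum of squared deviations about the known mean: SS = (9.1−6)² + (5.4−6)² + (1.5−6)² = 30.22.
The Normal likelihood contributes (σ²)^(−n/2) exp(−SS/(2σ²)), so the posterior is Inverse-Gamma(α + n/2, β + SS/2) = Inverse-Gamma(8.5, 20.11).
The mode of Inverse-Gamma(a, b) is b/(a+1) = 20.11/9.5 ≈ 2.1168.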